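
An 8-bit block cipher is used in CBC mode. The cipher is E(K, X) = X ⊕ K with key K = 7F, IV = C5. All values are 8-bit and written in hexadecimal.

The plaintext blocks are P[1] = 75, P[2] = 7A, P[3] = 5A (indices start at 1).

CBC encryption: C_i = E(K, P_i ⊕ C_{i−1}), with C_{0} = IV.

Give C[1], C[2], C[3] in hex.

C[1]: P[1] ⊕ C5 = B0; E(K, B0) = CF.
C[2]: P[2] ⊕ CF = B5; E(K, B5) = CA.
C[3]: P[3] ⊕ CA = 90; E(K, 90) = EF.

C[1] = CF, C[2] = CA, C[3] = EF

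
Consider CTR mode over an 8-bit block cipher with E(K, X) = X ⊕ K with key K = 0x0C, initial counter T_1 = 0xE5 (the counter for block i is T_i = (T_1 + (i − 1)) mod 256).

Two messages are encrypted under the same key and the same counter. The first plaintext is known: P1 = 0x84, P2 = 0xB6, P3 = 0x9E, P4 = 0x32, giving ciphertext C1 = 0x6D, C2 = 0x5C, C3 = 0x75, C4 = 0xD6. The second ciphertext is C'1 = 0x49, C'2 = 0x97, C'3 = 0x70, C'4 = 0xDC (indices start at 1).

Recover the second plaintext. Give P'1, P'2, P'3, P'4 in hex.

In CTR with a reused counter, both messages share the same keystream S_i, so C_i ⊕ C'_i = P_i ⊕ P'_i and thus P'_i = P_i ⊕ C_i ⊕ C'_i.
P'1: 0x84 ⊕ 0x6D ⊕ 0x49 = 0xA0.
P'2: 0xB6 ⊕ 0x5C ⊕ 0x97 = 0x7D.
P'3: 0x9E ⊕ 0x75 ⊕ 0x70 = 0x9B.
P'4: 0x32 ⊕ 0xD6 ⊕ 0xDC = 0x38.

P'1 = 0xA0, P'2 = 0x7D, P'3 = 0x9B, P'4 = 0x38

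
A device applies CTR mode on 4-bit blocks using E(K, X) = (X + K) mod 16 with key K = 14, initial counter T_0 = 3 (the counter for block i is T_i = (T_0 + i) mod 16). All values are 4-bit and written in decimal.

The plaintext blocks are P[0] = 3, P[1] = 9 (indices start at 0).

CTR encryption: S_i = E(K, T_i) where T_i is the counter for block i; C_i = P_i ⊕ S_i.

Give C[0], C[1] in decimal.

C[0]: T = 3, S = E(K, T) = 1; 3 ⊕ 1 = 2.
C[1]: T = 4, S = E(K, T) = 2; 9 ⊕ 2 = 11.

C[0] = 2, C[1] = 11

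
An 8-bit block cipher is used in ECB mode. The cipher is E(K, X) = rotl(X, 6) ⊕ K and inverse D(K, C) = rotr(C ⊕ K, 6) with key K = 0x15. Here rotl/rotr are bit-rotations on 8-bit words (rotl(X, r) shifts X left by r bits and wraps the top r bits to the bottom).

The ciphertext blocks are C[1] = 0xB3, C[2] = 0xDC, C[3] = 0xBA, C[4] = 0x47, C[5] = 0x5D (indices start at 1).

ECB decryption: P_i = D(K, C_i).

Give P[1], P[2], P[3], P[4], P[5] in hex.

P[1]: D(K, 0xB3) = 0x9A.
P[2]: D(K, 0xDC) = 0x27.
P[3]: D(K, 0xBA) = 0xBE.
P[4]: D(K, 0x47) = 0x49.
P[5]: D(K, 0x5D) = 0x21.

P[1] = 0x9A, P[2] = 0x27, P[3] = 0xBE, P[4] = 0x49, P[5] = 0x21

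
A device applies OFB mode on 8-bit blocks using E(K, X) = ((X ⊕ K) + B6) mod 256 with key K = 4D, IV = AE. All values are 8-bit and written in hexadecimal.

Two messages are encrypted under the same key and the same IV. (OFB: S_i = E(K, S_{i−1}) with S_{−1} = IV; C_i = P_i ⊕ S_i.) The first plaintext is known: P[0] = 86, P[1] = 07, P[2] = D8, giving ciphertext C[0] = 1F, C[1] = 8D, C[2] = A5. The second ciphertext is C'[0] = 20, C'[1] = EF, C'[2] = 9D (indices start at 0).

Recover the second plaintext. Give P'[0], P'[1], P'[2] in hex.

In OFB with a reused IV, both messages share the same keystream S_i, so C_i ⊕ C'_i = P_i ⊕ P'_i and thus P'_i = P_i ⊕ C_i ⊕ C'_i.
P'[0]: 86 ⊕ 1F ⊕ 20 = B9.
P'[1]: 07 ⊕ 8D ⊕ EF = 65.
P'[2]: D8 ⊕ A5 ⊕ 9D = E0.

P'[0] = B9, P'[1] = 65, P'[2] = E0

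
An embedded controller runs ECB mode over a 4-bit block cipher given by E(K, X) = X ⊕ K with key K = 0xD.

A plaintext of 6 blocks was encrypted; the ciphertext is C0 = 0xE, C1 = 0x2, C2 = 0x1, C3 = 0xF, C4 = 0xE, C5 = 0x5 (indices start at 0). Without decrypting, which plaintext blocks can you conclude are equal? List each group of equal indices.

P0 = P4

ECB encrypts each block independently with the same key, so equal ciphertext blocks imply equal plaintext blocks.
C0 = C4 = 0xE, so P0 = P4.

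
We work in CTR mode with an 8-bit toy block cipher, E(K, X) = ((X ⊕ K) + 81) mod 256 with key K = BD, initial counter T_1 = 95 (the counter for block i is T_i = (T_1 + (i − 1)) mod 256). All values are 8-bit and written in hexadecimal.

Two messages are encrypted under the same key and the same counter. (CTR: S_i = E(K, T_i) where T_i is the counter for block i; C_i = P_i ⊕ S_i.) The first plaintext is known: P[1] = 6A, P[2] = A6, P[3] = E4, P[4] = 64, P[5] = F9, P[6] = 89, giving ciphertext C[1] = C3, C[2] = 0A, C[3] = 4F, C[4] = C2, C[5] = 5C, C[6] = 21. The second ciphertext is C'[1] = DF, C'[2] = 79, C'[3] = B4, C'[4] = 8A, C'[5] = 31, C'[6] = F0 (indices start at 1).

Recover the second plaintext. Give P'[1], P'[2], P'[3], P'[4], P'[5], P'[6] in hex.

P'[1] = 76, P'[2] = D5, P'[3] = 1F, P'[4] = 2C, P'[5] = 94, P'[6] = 58

In CTR with a reused counter, both messages share the same keystream S_i, so C_i ⊕ C'_i = P_i ⊕ P'_i and thus P'_i = P_i ⊕ C_i ⊕ C'_i.
P'[1]: 6A ⊕ C3 ⊕ DF = 76.
P'[2]: A6 ⊕ 0A ⊕ 79 = D5.
P'[3]: E4 ⊕ 4F ⊕ B4 = 1F.
P'[4]: 64 ⊕ C2 ⊕ 8A = 2C.
P'[5]: F9 ⊕ 5C ⊕ 31 = 94.
P'[6]: 89 ⊕ 21 ⊕ F0 = 58.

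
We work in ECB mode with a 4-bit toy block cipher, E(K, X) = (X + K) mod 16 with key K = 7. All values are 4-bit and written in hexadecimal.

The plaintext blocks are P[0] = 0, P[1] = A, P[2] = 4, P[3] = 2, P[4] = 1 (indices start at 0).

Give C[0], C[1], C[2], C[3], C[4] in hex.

C[0] = 7, C[1] = 1, C[2] = B, C[3] = 9, C[4] = 8

ECB encryption: C_i = E(K, P_i).
C[0]: E(K, 0) = 7.
C[1]: E(K, A) = 1.
C[2]: E(K, 4) = B.
C[3]: E(K, 2) = 9.
C[4]: E(K, 1) = 8.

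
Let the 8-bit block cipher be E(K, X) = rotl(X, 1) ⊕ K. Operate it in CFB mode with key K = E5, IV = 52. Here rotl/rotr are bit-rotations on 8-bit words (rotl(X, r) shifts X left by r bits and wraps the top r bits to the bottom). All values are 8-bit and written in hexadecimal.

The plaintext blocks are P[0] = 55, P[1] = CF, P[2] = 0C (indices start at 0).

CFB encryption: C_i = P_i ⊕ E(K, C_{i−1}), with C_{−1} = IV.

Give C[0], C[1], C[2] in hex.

C[0]: E(K, 52) = 41; 55 ⊕ 41 = 14.
C[1]: E(K, 14) = CD; CF ⊕ CD = 02.
C[2]: E(K, 02) = E1; 0C ⊕ E1 = ED.

C[0] = 14, C[1] = 02, C[2] = ED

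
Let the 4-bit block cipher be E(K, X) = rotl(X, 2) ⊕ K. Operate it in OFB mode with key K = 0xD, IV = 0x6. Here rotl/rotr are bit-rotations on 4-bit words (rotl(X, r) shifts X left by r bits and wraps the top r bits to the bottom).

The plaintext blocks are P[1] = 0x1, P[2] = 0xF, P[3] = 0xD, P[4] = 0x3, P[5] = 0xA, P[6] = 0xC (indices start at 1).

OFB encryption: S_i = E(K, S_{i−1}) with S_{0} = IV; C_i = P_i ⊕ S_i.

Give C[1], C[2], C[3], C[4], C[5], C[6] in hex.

C[1] = 0x5, C[2] = 0x3, C[3] = 0x3, C[4] = 0x5, C[5] = 0xE, C[6] = 0x0

C[1]: S = E(K, 0x6) = 0x4; 0x1 ⊕ 0x4 = 0x5.
C[2]: S = E(K, 0x4) = 0xC; 0xF ⊕ 0xC = 0x3.
C[3]: S = E(K, 0xC) = 0xE; 0xD ⊕ 0xE = 0x3.
C[4]: S = E(K, 0xE) = 0x6; 0x3 ⊕ 0x6 = 0x5.
C[5]: S = E(K, 0x6) = 0x4; 0xA ⊕ 0x4 = 0xE.
C[6]: S = E(K, 0x4) = 0xC; 0xC ⊕ 0xC = 0x0.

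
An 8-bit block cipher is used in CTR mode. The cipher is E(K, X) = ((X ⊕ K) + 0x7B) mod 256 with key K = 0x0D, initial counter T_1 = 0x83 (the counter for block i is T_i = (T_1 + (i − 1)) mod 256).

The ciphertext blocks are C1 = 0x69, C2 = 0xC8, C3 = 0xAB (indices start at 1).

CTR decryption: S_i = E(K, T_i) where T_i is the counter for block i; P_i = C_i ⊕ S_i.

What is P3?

P3 = 0xA8

P3: T = 0x85, S = E(K, T) = 0x03; 0xAB ⊕ 0x03 = 0xA8.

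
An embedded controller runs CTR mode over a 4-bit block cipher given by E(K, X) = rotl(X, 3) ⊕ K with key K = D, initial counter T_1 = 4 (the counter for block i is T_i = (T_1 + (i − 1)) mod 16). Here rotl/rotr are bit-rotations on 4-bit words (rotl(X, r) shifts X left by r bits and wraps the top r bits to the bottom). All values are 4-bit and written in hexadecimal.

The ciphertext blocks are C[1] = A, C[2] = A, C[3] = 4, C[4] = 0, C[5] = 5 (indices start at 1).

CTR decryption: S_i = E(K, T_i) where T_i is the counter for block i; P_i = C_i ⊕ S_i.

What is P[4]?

P[4]: T = 7, S = E(K, T) = 6; 0 ⊕ 6 = 6.

P[4] = 6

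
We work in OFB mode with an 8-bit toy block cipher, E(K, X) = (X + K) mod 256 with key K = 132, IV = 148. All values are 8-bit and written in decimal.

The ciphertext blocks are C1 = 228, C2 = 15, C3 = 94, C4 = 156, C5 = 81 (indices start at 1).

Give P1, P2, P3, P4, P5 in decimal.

P1 = 252, P2 = 147, P3 = 126, P4 = 56, P5 = 121

OFB decryption: S_i = E(K, S_{i−1}) with S_{0} = IV; P_i = C_i ⊕ S_i.
P1: S = E(K, 148) = 24; 228 ⊕ 24 = 252.
P2: S = E(K, 24) = 156; 15 ⊕ 156 = 147.
P3: S = E(K, 156) = 32; 94 ⊕ 32 = 126.
P4: S = E(K, 32) = 164; 156 ⊕ 164 = 56.
P5: S = E(K, 164) = 40; 81 ⊕ 40 = 121.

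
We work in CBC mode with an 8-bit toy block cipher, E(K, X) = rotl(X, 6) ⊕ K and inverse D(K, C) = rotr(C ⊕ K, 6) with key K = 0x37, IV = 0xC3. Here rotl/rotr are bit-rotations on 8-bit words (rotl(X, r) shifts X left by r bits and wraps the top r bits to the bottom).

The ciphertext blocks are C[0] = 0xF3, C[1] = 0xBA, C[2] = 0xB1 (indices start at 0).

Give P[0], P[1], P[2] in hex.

CBC decryption: P_i = D(K, C_i) ⊕ C_{i−1}, with C_{−1} = IV.
P[0]: D(K, 0xF3) = 0x13; 0x13 ⊕ 0xC3 = 0xD0.
P[1]: D(K, 0xBA) = 0x36; 0x36 ⊕ 0xF3 = 0xC5.
P[2]: D(K, 0xB1) = 0x1A; 0x1A ⊕ 0xBA = 0xA0.

P[0] = 0xD0, P[1] = 0xC5, P[2] = 0xA0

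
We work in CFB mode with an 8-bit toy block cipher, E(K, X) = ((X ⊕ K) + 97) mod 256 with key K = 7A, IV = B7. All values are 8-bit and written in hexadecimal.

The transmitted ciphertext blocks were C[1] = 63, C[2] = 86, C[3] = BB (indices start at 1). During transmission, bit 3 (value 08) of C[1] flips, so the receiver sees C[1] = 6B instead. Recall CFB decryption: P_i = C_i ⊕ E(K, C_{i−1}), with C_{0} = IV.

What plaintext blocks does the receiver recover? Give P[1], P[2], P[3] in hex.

P[1] = 0F, P[2] = 2E, P[3] = 28

Only C[1] changed, to 6B. In CFB, a change in C_i flips the same bit in P_i and garbles P_{i+1}. Decrypting the received ciphertext:
P[1]: E(K, B7) = 64; 6B ⊕ 64 = 0F.
P[2]: E(K, 6B) = A8; 86 ⊕ A8 = 2E.
P[3]: E(K, 86) = 93; BB ⊕ 93 = 28.
Blocks that differ from the original plaintext: P[1], P[2].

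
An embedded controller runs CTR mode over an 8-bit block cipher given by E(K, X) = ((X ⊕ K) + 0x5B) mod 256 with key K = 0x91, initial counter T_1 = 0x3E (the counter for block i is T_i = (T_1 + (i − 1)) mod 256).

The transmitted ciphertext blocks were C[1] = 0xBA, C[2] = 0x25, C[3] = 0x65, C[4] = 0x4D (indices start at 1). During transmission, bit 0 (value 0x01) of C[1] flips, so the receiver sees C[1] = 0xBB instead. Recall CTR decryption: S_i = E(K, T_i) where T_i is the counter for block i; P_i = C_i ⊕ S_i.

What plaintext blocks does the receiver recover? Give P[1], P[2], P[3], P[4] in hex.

P[1] = 0xB1, P[2] = 0x2C, P[3] = 0x49, P[4] = 0x66

Only C[1] changed, to 0xBB. In CTR, a change in C_i flips the same bit in P_i only; the keystream is unaffected. Decrypting the received ciphertext:
P[1]: T = 0x3E, S = E(K, T) = 0x0A; 0xBB ⊕ 0x0A = 0xB1.
P[2]: T = 0x3F, S = E(K, T) = 0x09; 0x25 ⊕ 0x09 = 0x2C.
P[3]: T = 0x40, S = E(K, T) = 0x2C; 0x65 ⊕ 0x2C = 0x49.
P[4]: T = 0x41, S = E(K, T) = 0x2B; 0x4D ⊕ 0x2B = 0x66.
Blocks that differ from the original plaintext: P[1].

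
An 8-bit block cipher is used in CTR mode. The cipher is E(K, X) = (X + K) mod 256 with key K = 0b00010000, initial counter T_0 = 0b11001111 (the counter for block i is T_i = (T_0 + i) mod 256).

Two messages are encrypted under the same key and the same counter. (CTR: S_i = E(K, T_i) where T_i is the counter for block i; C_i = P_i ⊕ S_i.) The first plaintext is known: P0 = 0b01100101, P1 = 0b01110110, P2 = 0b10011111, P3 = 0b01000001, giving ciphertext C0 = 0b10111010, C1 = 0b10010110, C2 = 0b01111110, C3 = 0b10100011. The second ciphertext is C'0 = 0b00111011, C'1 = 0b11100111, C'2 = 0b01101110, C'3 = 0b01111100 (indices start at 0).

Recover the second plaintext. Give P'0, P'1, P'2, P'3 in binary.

P'0 = 0b11100100, P'1 = 0b00000111, P'2 = 0b10001111, P'3 = 0b10011110

In CTR with a reused counter, both messages share the same keystream S_i, so C_i ⊕ C'_i = P_i ⊕ P'_i and thus P'_i = P_i ⊕ C_i ⊕ C'_i.
P'0: 0b01100101 ⊕ 0b10111010 ⊕ 0b00111011 = 0b11100100.
P'1: 0b01110110 ⊕ 0b10010110 ⊕ 0b11100111 = 0b00000111.
P'2: 0b10011111 ⊕ 0b01111110 ⊕ 0b01101110 = 0b10001111.
P'3: 0b01000001 ⊕ 0b10100011 ⊕ 0b01111100 = 0b10011110.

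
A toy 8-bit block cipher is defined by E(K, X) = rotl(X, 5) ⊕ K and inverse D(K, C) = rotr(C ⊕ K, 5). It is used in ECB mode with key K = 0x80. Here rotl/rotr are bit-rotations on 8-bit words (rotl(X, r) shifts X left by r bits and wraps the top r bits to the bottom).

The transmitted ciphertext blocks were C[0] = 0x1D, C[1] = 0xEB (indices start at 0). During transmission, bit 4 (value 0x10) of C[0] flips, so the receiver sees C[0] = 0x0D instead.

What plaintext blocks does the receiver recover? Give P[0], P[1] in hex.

P[0] = 0x6C, P[1] = 0x5B

ECB decryption: P_i = D(K, C_i).
Only C[0] changed, to 0x0D. In ECB, a change in C_i affects only P_i. Decrypting the received ciphertext:
P[0]: D(K, 0x0D) = 0x6C.
P[1]: D(K, 0xEB) = 0x5B.
Blocks that differ from the original plaintext: P[0].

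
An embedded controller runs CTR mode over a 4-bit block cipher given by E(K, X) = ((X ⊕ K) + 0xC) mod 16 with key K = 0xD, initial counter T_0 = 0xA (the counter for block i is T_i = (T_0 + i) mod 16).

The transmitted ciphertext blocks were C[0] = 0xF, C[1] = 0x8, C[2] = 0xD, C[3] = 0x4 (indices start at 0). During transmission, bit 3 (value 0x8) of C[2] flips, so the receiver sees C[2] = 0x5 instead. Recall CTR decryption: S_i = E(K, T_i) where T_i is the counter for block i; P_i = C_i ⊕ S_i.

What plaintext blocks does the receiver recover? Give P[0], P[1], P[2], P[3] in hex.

P[0] = 0xC, P[1] = 0xA, P[2] = 0x8, P[3] = 0x8

Only C[2] changed, to 0x5. In CTR, a change in C_i flips the same bit in P_i only; the keystream is unaffected. Decrypting the received ciphertext:
P[0]: T = 0xA, S = E(K, T) = 0x3; 0xF ⊕ 0x3 = 0xC.
P[1]: T = 0xB, S = E(K, T) = 0x2; 0x8 ⊕ 0x2 = 0xA.
P[2]: T = 0xC, S = E(K, T) = 0xD; 0x5 ⊕ 0xD = 0x8.
P[3]: T = 0xD, S = E(K, T) = 0xC; 0x4 ⊕ 0xC = 0x8.
Blocks that differ from the original plaintext: P[2].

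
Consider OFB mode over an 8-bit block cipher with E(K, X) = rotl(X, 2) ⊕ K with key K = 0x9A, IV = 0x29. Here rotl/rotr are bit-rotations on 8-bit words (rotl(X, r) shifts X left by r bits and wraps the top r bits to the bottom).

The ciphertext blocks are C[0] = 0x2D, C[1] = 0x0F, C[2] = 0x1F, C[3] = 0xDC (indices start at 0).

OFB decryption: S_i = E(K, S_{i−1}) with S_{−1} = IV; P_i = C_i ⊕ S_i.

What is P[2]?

P[2] = 0x0C

P[0]: S = E(K, 0x29) = 0x3E; 0x2D ⊕ 0x3E = 0x13.
P[1]: S = E(K, 0x3E) = 0x62; 0x0F ⊕ 0x62 = 0x6D.
P[2]: S = E(K, 0x62) = 0x13; 0x1F ⊕ 0x13 = 0x0C.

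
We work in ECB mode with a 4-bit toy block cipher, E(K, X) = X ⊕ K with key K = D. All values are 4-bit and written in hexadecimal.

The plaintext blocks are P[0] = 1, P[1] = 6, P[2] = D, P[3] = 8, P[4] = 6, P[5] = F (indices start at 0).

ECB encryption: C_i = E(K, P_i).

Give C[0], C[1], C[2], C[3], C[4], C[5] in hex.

C[0] = C, C[1] = B, C[2] = 0, C[3] = 5, C[4] = B, C[5] = 2

C[0]: E(K, 1) = C.
C[1]: E(K, 6) = B.
C[2]: E(K, D) = 0.
C[3]: E(K, 8) = 5.
C[4]: E(K, 6) = B.
C[5]: E(K, F) = 2.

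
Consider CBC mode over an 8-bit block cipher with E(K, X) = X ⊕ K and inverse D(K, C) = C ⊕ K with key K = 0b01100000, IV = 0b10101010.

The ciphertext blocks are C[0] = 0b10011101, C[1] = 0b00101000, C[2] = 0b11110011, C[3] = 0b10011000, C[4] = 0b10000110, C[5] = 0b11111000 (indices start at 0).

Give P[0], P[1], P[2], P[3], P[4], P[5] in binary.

CBC decryption: P_i = D(K, C_i) ⊕ C_{i−1}, with C_{−1} = IV.
P[0]: D(K, 0b10011101) = 0b11111101; 0b11111101 ⊕ 0b10101010 = 0b01010111.
P[1]: D(K, 0b00101000) = 0b01001000; 0b01001000 ⊕ 0b10011101 = 0b11010101.
P[2]: D(K, 0b11110011) = 0b10010011; 0b10010011 ⊕ 0b00101000 = 0b10111011.
P[3]: D(K, 0b10011000) = 0b11111000; 0b11111000 ⊕ 0b11110011 = 0b00001011.
P[4]: D(K, 0b10000110) = 0b11100110; 0b11100110 ⊕ 0b10011000 = 0b01111110.
P[5]: D(K, 0b11111000) = 0b10011000; 0b10011000 ⊕ 0b10000110 = 0b00011110.

P[0] = 0b01010111, P[1] = 0b11010101, P[2] = 0b10111011, P[3] = 0b00001011, P[4] = 0b01111110, P[5] = 0b00011110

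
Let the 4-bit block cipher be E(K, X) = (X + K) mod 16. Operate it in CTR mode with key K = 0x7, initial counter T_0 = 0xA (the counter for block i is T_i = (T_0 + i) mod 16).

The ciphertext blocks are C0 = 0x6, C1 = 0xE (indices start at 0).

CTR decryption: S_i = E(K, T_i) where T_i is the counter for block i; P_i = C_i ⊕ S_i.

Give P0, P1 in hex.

P0 = 0x7, P1 = 0xC

P0: T = 0xA, S = E(K, T) = 0x1; 0x6 ⊕ 0x1 = 0x7.
P1: T = 0xB, S = E(K, T) = 0x2; 0xE ⊕ 0x2 = 0xC.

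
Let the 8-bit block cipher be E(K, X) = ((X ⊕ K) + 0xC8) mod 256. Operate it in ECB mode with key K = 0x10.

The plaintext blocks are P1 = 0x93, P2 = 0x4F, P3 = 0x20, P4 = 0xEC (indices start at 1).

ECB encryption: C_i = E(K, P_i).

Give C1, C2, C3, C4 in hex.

C1 = 0x4B, C2 = 0x27, C3 = 0xF8, C4 = 0xC4

C1: E(K, 0x93) = 0x4B.
C2: E(K, 0x4F) = 0x27.
C3: E(K, 0x20) = 0xF8.
C4: E(K, 0xEC) = 0xC4.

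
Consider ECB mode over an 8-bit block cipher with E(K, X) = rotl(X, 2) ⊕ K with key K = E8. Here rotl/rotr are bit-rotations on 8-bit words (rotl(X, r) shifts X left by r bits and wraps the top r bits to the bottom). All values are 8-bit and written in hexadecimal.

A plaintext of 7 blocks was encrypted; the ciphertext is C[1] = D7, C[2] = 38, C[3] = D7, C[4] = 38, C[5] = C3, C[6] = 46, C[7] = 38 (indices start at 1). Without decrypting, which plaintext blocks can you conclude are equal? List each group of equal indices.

P[1] = P[3]; P[2] = P[4] = P[7]

ECB encrypts each block independently with the same key, so equal ciphertext blocks imply equal plaintext blocks.
C[1] = C[3] = D7, so P[1] = P[3].
C[2] = C[4] = C[7] = 38, so P[2] = P[4] = P[7].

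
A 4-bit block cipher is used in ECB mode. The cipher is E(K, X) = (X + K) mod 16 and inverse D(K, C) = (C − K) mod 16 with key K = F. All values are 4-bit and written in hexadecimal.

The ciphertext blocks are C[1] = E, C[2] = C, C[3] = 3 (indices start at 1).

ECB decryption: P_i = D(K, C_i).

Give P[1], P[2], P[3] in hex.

P[1] = F, P[2] = D, P[3] = 4

P[1]: D(K, E) = F.
P[2]: D(K, C) = D.
P[3]: D(K, 3) = 4.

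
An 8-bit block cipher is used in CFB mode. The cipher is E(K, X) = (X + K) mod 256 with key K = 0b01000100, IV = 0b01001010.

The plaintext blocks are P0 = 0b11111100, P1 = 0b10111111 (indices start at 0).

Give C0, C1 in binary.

CFB encryption: C_i = P_i ⊕ E(K, C_{i−1}), with C_{−1} = IV.
C0: E(K, 0b01001010) = 0b10001110; 0b11111100 ⊕ 0b10001110 = 0b01110010.
C1: E(K, 0b01110010) = 0b10110110; 0b10111111 ⊕ 0b10110110 = 0b00001001.

C0 = 0b01110010, C1 = 0b00001001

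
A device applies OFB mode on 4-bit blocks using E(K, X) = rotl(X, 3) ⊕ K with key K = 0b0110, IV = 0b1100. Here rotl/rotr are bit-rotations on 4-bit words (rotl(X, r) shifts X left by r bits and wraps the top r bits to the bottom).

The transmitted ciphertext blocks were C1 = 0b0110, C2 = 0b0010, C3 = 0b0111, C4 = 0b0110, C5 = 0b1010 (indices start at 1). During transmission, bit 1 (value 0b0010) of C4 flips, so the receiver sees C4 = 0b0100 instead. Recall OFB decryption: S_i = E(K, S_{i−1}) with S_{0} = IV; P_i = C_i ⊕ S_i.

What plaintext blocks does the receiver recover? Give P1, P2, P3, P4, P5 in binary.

Only C4 changed, to 0b0100. In OFB, a change in C_i flips the same bit in P_i only; the keystream is unaffected. Decrypting the received ciphertext:
P1: S = E(K, 0b1100) = 0b0000; 0b0110 ⊕ 0b0000 = 0b0110.
P2: S = E(K, 0b0000) = 0b0110; 0b0010 ⊕ 0b0110 = 0b0100.
P3: S = E(K, 0b0110) = 0b0101; 0b0111 ⊕ 0b0101 = 0b0010.
P4: S = E(K, 0b0101) = 0b1100; 0b0100 ⊕ 0b1100 = 0b1000.
P5: S = E(K, 0b1100) = 0b0000; 0b1010 ⊕ 0b0000 = 0b1010.
Blocks that differ from the original plaintext: P4.

P1 = 0b0110, P2 = 0b0100, P3 = 0b0010, P4 = 0b1000, P5 = 0b1010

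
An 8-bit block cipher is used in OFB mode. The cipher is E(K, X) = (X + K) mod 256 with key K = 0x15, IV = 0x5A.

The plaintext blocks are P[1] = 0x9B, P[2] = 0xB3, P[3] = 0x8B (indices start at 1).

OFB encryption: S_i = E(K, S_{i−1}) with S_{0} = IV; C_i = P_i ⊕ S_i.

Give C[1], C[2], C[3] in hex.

C[1] = 0xF4, C[2] = 0x37, C[3] = 0x12

C[1]: S = E(K, 0x5A) = 0x6F; 0x9B ⊕ 0x6F = 0xF4.
C[2]: S = E(K, 0x6F) = 0x84; 0xB3 ⊕ 0x84 = 0x37.
C[3]: S = E(K, 0x84) = 0x99; 0x8B ⊕ 0x99 = 0x12.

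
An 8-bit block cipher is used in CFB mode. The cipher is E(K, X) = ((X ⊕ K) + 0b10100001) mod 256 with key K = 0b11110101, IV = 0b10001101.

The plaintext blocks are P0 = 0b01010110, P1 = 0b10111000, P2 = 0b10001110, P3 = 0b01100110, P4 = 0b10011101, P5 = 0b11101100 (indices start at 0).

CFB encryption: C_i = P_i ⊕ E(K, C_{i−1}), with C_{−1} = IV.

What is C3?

C3 = 0b00001011

C0: E(K, 0b10001101) = 0b00011001; 0b01010110 ⊕ 0b00011001 = 0b01001111.
C1: E(K, 0b01001111) = 0b01011011; 0b10111000 ⊕ 0b01011011 = 0b11100011.
C2: E(K, 0b11100011) = 0b10110111; 0b10001110 ⊕ 0b10110111 = 0b00111001.
C3: E(K, 0b00111001) = 0b01101101; 0b01100110 ⊕ 0b01101101 = 0b00001011.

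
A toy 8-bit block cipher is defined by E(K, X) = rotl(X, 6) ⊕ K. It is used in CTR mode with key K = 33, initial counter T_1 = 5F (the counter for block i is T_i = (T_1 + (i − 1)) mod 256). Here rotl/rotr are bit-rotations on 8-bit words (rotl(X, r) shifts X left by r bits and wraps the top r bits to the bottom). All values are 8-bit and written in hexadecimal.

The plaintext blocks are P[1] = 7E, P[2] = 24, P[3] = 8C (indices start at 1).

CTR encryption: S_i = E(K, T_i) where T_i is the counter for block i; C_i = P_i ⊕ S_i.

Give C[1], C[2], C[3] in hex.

C[1]: T = 5F, S = E(K, T) = E4; 7E ⊕ E4 = 9A.
C[2]: T = 60, S = E(K, T) = 2B; 24 ⊕ 2B = 0F.
C[3]: T = 61, S = E(K, T) = 6B; 8C ⊕ 6B = E7.

C[1] = 9A, C[2] = 0F, C[3] = E7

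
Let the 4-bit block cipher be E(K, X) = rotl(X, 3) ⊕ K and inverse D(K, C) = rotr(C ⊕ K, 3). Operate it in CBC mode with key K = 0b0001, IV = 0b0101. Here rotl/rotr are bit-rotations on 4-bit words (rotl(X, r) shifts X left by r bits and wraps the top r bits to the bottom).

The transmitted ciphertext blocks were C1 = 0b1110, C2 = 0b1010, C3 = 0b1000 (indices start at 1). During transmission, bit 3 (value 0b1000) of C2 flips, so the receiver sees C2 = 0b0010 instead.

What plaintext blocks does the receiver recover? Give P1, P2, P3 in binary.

CBC decryption: P_i = D(K, C_i) ⊕ C_{i−1}, with C_{0} = IV.
Only C2 changed, to 0b0010. In CBC, a change in C_i garbles P_i and flips the same bit in P_{i+1}. Decrypting the received ciphertext:
P1: D(K, 0b1110) = 0b1111; 0b1111 ⊕ 0b0101 = 0b1010.
P2: D(K, 0b0010) = 0b0110; 0b0110 ⊕ 0b1110 = 0b1000.
P3: D(K, 0b1000) = 0b0011; 0b0011 ⊕ 0b0010 = 0b0001.
Blocks that differ from the original plaintext: P2, P3.

P1 = 0b1010, P2 = 0b1000, P3 = 0b0001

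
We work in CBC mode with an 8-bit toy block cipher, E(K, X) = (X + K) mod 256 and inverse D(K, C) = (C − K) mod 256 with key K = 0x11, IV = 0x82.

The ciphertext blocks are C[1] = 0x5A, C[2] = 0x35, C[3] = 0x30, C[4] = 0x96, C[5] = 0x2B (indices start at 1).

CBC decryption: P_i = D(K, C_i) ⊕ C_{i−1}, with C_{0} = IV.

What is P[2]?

P[2]: D(K, 0x35) = 0x24; 0x24 ⊕ 0x5A = 0x7E.

P[2] = 0x7E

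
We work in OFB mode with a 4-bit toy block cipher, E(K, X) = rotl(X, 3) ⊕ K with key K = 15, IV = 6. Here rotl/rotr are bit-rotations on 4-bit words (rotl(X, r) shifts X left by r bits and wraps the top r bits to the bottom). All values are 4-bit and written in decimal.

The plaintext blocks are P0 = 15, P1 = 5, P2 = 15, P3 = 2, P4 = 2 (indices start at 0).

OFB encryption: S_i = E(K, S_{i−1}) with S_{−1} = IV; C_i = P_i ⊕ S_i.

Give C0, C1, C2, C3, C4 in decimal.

C0 = 3, C1 = 12, C2 = 12, C3 = 4, C4 = 14

C0: S = E(K, 6) = 12; 15 ⊕ 12 = 3.
C1: S = E(K, 12) = 9; 5 ⊕ 9 = 12.
C2: S = E(K, 9) = 3; 15 ⊕ 3 = 12.
C3: S = E(K, 3) = 6; 2 ⊕ 6 = 4.
C4: S = E(K, 6) = 12; 2 ⊕ 12 = 14.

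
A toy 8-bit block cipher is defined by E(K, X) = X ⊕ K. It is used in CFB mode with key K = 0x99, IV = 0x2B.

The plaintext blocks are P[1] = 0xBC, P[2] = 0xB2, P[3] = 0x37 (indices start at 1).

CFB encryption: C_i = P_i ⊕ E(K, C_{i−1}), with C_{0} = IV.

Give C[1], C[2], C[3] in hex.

C[1]: E(K, 0x2B) = 0xB2; 0xBC ⊕ 0xB2 = 0x0E.
C[2]: E(K, 0x0E) = 0x97; 0xB2 ⊕ 0x97 = 0x25.
C[3]: E(K, 0x25) = 0xBC; 0x37 ⊕ 0xBC = 0x8B.

C[1] = 0x0E, C[2] = 0x25, C[3] = 0x8B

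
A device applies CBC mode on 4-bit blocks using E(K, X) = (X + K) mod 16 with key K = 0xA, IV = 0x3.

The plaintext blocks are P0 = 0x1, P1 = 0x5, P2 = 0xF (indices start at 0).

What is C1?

C1 = 0x3

CBC encryption: C_i = E(K, P_i ⊕ C_{i−1}), with C_{−1} = IV.
C0: P0 ⊕ 0x3 = 0x2; E(K, 0x2) = 0xC.
C1: P1 ⊕ 0xC = 0x9; E(K, 0x9) = 0x3.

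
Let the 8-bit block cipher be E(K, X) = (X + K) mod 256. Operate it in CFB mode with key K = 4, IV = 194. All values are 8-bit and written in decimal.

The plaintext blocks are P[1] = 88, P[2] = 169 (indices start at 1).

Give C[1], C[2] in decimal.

C[1] = 158, C[2] = 11

CFB encryption: C_i = P_i ⊕ E(K, C_{i−1}), with C_{0} = IV.
C[1]: E(K, 194) = 198; 88 ⊕ 198 = 158.
C[2]: E(K, 158) = 162; 169 ⊕ 162 = 11.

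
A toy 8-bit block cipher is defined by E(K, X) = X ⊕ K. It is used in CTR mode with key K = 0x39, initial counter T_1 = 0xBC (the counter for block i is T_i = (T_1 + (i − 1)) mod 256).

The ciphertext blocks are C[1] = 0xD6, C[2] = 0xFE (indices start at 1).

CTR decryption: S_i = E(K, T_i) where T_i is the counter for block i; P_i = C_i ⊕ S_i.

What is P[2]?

P[2]: T = 0xBD, S = E(K, T) = 0x84; 0xFE ⊕ 0x84 = 0x7A.

P[2] = 0x7A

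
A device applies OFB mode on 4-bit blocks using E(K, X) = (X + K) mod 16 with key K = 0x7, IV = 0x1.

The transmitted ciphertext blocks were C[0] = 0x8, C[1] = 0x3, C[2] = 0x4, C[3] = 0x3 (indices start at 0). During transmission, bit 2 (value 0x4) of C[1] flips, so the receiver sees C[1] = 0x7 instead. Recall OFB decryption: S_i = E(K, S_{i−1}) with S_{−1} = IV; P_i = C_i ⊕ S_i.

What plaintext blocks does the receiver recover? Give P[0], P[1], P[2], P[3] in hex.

P[0] = 0x0, P[1] = 0x8, P[2] = 0x2, P[3] = 0xE

Only C[1] changed, to 0x7. In OFB, a change in C_i flips the same bit in P_i only; the keystream is unaffected. Decrypting the received ciphertext:
P[0]: S = E(K, 0x1) = 0x8; 0x8 ⊕ 0x8 = 0x0.
P[1]: S = E(K, 0x8) = 0xF; 0x7 ⊕ 0xF = 0x8.
P[2]: S = E(K, 0xF) = 0x6; 0x4 ⊕ 0x6 = 0x2.
P[3]: S = E(K, 0x6) = 0xD; 0x3 ⊕ 0xD = 0xE.
Blocks that differ from the original plaintext: P[1].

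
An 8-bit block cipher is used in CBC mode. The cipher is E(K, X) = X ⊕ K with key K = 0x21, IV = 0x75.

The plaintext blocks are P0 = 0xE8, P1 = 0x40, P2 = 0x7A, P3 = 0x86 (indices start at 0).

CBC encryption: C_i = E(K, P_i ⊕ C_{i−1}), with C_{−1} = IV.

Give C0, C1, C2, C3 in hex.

C0 = 0xBC, C1 = 0xDD, C2 = 0x86, C3 = 0x21

C0: P0 ⊕ 0x75 = 0x9D; E(K, 0x9D) = 0xBC.
C1: P1 ⊕ 0xBC = 0xFC; E(K, 0xFC) = 0xDD.
C2: P2 ⊕ 0xDD = 0xA7; E(K, 0xA7) = 0x86.
C3: P3 ⊕ 0x86 = 0x00; E(K, 0x00) = 0x21.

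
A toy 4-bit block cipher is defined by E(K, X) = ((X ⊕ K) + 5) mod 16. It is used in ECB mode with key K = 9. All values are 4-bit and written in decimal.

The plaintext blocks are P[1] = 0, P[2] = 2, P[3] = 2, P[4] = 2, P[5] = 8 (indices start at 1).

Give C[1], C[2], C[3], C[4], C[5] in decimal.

ECB encryption: C_i = E(K, P_i).
C[1]: E(K, 0) = 14.
C[2]: E(K, 2) = 0.
C[3]: E(K, 2) = 0.
C[4]: E(K, 2) = 0.
C[5]: E(K, 8) = 6.

C[1] = 14, C[2] = 0, C[3] = 0, C[4] = 0, C[5] = 6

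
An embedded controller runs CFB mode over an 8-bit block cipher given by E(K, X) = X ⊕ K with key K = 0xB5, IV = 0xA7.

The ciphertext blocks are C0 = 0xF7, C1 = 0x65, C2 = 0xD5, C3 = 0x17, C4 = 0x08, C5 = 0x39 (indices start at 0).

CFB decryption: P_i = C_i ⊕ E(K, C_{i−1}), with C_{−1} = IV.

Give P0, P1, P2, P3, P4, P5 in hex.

P0: E(K, 0xA7) = 0x12; 0xF7 ⊕ 0x12 = 0xE5.
P1: E(K, 0xF7) = 0x42; 0x65 ⊕ 0x42 = 0x27.
P2: E(K, 0x65) = 0xD0; 0xD5 ⊕ 0xD0 = 0x05.
P3: E(K, 0xD5) = 0x60; 0x17 ⊕ 0x60 = 0x77.
P4: E(K, 0x17) = 0xA2; 0x08 ⊕ 0xA2 = 0xAA.
P5: E(K, 0x08) = 0xBD; 0x39 ⊕ 0xBD = 0x84.

P0 = 0xE5, P1 = 0x27, P2 = 0x05, P3 = 0x77, P4 = 0xAA, P5 = 0x84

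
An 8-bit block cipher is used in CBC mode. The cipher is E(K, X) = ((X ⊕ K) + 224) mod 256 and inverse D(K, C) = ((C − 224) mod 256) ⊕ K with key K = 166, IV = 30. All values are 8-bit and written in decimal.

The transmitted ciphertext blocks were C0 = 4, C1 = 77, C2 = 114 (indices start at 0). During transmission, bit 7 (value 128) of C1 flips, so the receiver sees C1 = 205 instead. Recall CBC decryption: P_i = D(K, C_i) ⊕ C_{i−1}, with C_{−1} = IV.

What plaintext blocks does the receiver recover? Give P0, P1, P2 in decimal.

P0 = 156, P1 = 79, P2 = 249

Only C1 changed, to 205. In CBC, a change in C_i garbles P_i and flips the same bit in P_{i+1}. Decrypting the received ciphertext:
P0: D(K, 4) = 130; 130 ⊕ 30 = 156.
P1: D(K, 205) = 75; 75 ⊕ 4 = 79.
P2: D(K, 114) = 52; 52 ⊕ 205 = 249.
Blocks that differ from the original plaintext: P1, P2.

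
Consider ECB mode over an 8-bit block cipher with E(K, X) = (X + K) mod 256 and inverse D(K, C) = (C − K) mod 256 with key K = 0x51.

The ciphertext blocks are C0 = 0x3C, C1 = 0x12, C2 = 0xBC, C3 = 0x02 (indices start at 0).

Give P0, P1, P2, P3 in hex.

ECB decryption: P_i = D(K, C_i).
P0: D(K, 0x3C) = 0xEB.
P1: D(K, 0x12) = 0xC1.
P2: D(K, 0xBC) = 0x6B.
P3: D(K, 0x02) = 0xB1.

P0 = 0xEB, P1 = 0xC1, P2 = 0x6B, P3 = 0xB1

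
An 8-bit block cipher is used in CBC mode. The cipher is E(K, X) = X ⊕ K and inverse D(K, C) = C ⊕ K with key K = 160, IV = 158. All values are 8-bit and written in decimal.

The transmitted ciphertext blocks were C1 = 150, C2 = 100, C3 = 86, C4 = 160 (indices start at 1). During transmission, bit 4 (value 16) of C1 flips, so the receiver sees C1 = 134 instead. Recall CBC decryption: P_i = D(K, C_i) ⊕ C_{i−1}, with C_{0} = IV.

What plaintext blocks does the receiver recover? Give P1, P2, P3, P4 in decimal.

Only C1 changed, to 134. In CBC, a change in C_i garbles P_i and flips the same bit in P_{i+1}. Decrypting the received ciphertext:
P1: D(K, 134) = 38; 38 ⊕ 158 = 184.
P2: D(K, 100) = 196; 196 ⊕ 134 = 66.
P3: D(K, 86) = 246; 246 ⊕ 100 = 146.
P4: D(K, 160) = 0; 0 ⊕ 86 = 86.
Blocks that differ from the original plaintext: P1, P2.

P1 = 184, P2 = 66, P3 = 146, P4 = 86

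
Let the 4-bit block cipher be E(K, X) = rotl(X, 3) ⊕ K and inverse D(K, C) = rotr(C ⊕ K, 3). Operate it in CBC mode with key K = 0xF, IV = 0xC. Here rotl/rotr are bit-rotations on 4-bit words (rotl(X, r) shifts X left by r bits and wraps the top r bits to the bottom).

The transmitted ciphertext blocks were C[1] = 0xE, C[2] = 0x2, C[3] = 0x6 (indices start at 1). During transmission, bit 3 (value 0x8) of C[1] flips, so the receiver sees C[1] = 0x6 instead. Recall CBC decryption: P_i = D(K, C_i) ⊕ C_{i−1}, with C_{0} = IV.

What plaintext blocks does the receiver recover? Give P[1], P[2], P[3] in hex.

Only C[1] changed, to 0x6. In CBC, a change in C_i garbles P_i and flips the same bit in P_{i+1}. Decrypting the received ciphertext:
P[1]: D(K, 0x6) = 0x3; 0x3 ⊕ 0xC = 0xF.
P[2]: D(K, 0x2) = 0xB; 0xB ⊕ 0x6 = 0xD.
P[3]: D(K, 0x6) = 0x3; 0x3 ⊕ 0x2 = 0x1.
Blocks that differ from the original plaintext: P[1], P[2].

P[1] = 0xF, P[2] = 0xD, P[3] = 0x1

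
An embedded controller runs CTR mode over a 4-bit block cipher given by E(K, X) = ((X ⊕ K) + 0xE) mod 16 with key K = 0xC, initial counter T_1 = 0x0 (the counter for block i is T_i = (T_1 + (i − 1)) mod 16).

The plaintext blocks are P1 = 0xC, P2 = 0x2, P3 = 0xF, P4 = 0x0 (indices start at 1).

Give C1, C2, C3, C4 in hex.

CTR encryption: S_i = E(K, T_i) where T_i is the counter for block i; C_i = P_i ⊕ S_i.
C1: T = 0x0, S = E(K, T) = 0xA; 0xC ⊕ 0xA = 0x6.
C2: T = 0x1, S = E(K, T) = 0xB; 0x2 ⊕ 0xB = 0x9.
C3: T = 0x2, S = E(K, T) = 0xC; 0xF ⊕ 0xC = 0x3.
C4: T = 0x3, S = E(K, T) = 0xD; 0x0 ⊕ 0xD = 0xD.

C1 = 0x6, C2 = 0x9, C3 = 0x3, C4 = 0xD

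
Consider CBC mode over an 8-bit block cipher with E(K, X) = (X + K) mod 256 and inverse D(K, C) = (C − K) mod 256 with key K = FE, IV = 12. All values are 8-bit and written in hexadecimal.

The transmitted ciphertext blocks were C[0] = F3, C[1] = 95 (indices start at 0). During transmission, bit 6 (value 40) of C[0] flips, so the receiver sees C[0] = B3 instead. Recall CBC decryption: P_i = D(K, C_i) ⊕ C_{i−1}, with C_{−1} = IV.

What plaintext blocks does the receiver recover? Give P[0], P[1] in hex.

Only C[0] changed, to B3. In CBC, a change in C_i garbles P_i and flips the same bit in P_{i+1}. Decrypting the received ciphertext:
P[0]: D(K, B3) = B5; B5 ⊕ 12 = A7.
P[1]: D(K, 95) = 97; 97 ⊕ B3 = 24.
Blocks that differ from the original plaintext: P[0], P[1].

P[0] = A7, P[1] = 24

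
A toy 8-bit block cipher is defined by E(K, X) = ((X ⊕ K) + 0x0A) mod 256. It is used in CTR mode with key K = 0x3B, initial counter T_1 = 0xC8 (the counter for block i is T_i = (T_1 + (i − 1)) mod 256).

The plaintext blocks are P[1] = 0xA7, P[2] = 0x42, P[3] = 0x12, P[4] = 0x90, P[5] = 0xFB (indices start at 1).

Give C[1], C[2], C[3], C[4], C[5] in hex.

C[1] = 0x5A, C[2] = 0xBE, C[3] = 0xE9, C[4] = 0x6A, C[5] = 0xFA

CTR encryption: S_i = E(K, T_i) where T_i is the counter for block i; C_i = P_i ⊕ S_i.
C[1]: T = 0xC8, S = E(K, T) = 0xFD; 0xA7 ⊕ 0xFD = 0x5A.
C[2]: T = 0xC9, S = E(K, T) = 0xFC; 0x42 ⊕ 0xFC = 0xBE.
C[3]: T = 0xCA, S = E(K, T) = 0xFB; 0x12 ⊕ 0xFB = 0xE9.
C[4]: T = 0xCB, S = E(K, T) = 0xFA; 0x90 ⊕ 0xFA = 0x6A.
C[5]: T = 0xCC, S = E(K, T) = 0x01; 0xFB ⊕ 0x01 = 0xFA.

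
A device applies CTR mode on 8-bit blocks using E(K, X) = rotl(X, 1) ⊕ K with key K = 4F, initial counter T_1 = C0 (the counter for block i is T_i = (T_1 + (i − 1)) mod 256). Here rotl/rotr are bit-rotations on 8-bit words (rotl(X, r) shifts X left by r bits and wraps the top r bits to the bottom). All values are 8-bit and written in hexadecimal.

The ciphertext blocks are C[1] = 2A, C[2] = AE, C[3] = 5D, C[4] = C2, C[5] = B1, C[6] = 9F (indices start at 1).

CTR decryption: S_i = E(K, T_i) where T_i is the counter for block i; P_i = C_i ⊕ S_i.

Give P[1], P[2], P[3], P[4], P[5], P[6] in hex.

P[1] = E4, P[2] = 62, P[3] = 97, P[4] = 0A, P[5] = 77, P[6] = 5B

P[1]: T = C0, S = E(K, T) = CE; 2A ⊕ CE = E4.
P[2]: T = C1, S = E(K, T) = CC; AE ⊕ CC = 62.
P[3]: T = C2, S = E(K, T) = CA; 5D ⊕ CA = 97.
P[4]: T = C3, S = E(K, T) = C8; C2 ⊕ C8 = 0A.
P[5]: T = C4, S = E(K, T) = C6; B1 ⊕ C6 = 77.
P[6]: T = C5, S = E(K, T) = C4; 9F ⊕ C4 = 5B.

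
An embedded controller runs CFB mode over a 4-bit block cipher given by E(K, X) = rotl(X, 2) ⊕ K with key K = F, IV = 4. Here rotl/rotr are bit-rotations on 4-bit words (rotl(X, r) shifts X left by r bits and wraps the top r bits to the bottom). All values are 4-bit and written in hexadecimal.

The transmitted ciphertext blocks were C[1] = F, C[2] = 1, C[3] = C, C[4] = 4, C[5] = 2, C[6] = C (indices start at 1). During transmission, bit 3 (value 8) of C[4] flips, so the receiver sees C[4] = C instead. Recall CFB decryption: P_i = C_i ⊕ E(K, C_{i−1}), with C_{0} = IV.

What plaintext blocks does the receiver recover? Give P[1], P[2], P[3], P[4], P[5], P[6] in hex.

P[1] = 1, P[2] = 1, P[3] = 7, P[4] = 0, P[5] = E, P[6] = B

Only C[4] changed, to C. In CFB, a change in C_i flips the same bit in P_i and garbles P_{i+1}. Decrypting the received ciphertext:
P[1]: E(K, 4) = E; F ⊕ E = 1.
P[2]: E(K, F) = 0; 1 ⊕ 0 = 1.
P[3]: E(K, 1) = B; C ⊕ B = 7.
P[4]: E(K, C) = C; C ⊕ C = 0.
P[5]: E(K, C) = C; 2 ⊕ C = E.
P[6]: E(K, 2) = 7; C ⊕ 7 = B.
Blocks that differ from the original plaintext: P[4], P[5].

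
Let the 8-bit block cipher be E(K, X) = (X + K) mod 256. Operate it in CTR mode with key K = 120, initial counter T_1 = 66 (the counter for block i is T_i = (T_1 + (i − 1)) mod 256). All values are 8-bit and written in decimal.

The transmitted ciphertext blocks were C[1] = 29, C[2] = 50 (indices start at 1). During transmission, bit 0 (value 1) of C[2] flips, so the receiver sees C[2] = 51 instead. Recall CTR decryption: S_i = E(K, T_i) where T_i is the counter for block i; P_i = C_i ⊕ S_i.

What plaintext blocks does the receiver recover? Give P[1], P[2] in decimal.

Only C[2] changed, to 51. In CTR, a change in C_i flips the same bit in P_i only; the keystream is unaffected. Decrypting the received ciphertext:
P[1]: T = 66, S = E(K, T) = 186; 29 ⊕ 186 = 167.
P[2]: T = 67, S = E(K, T) = 187; 51 ⊕ 187 = 136.
Blocks that differ from the original plaintext: P[2].

P[1] = 167, P[2] = 136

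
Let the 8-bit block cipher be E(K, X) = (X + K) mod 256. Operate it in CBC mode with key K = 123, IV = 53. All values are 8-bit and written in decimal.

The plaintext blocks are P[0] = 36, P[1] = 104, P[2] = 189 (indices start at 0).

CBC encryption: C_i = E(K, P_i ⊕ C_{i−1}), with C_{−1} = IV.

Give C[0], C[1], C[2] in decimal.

C[0] = 140, C[1] = 95, C[2] = 93

C[0]: P[0] ⊕ 53 = 17; E(K, 17) = 140.
C[1]: P[1] ⊕ 140 = 228; E(K, 228) = 95.
C[2]: P[2] ⊕ 95 = 226; E(K, 226) = 93.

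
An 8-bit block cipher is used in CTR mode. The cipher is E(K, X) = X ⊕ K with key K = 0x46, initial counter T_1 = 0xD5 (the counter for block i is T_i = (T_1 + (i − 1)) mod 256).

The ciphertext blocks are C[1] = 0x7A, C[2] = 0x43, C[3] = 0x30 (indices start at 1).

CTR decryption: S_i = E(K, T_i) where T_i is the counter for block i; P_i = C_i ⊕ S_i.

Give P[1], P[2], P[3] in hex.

P[1]: T = 0xD5, S = E(K, T) = 0x93; 0x7A ⊕ 0x93 = 0xE9.
P[2]: T = 0xD6, S = E(K, T) = 0x90; 0x43 ⊕ 0x90 = 0xD3.
P[3]: T = 0xD7, S = E(K, T) = 0x91; 0x30 ⊕ 0x91 = 0xA1.

P[1] = 0xE9, P[2] = 0xD3, P[3] = 0xA1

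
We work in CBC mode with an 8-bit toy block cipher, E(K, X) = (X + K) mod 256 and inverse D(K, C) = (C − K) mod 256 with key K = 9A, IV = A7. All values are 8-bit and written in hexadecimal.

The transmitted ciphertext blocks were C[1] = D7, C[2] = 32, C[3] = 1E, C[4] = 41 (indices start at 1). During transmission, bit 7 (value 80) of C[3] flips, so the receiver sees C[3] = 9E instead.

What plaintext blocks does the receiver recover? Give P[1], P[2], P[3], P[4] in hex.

P[1] = 9A, P[2] = 4F, P[3] = 36, P[4] = 39

CBC decryption: P_i = D(K, C_i) ⊕ C_{i−1}, with C_{0} = IV.
Only C[3] changed, to 9E. In CBC, a change in C_i garbles P_i and flips the same bit in P_{i+1}. Decrypting the received ciphertext:
P[1]: D(K, D7) = 3D; 3D ⊕ A7 = 9A.
P[2]: D(K, 32) = 98; 98 ⊕ D7 = 4F.
P[3]: D(K, 9E) = 04; 04 ⊕ 32 = 36.
P[4]: D(K, 41) = A7; A7 ⊕ 9E = 39.
Blocks that differ from the original plaintext: P[3], P[4].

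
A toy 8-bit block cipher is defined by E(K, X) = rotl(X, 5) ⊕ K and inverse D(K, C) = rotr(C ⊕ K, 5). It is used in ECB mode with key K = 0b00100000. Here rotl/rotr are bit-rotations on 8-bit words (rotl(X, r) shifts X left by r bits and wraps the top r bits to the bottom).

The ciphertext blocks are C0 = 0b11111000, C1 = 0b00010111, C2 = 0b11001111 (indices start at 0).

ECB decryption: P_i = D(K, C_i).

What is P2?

P2 = 0b01111111

P2: D(K, 0b11001111) = 0b01111111.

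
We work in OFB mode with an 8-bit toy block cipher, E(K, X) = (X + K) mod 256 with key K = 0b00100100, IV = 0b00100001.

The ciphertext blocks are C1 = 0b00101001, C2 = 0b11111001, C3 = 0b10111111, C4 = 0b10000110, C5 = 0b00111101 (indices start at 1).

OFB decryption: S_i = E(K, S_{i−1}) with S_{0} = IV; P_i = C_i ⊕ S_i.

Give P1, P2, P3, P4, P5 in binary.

P1: S = E(K, 0b00100001) = 0b01000101; 0b00101001 ⊕ 0b01000101 = 0b01101100.
P2: S = E(K, 0b01000101) = 0b01101001; 0b11111001 ⊕ 0b01101001 = 0b10010000.
P3: S = E(K, 0b01101001) = 0b10001101; 0b10111111 ⊕ 0b10001101 = 0b00110010.
P4: S = E(K, 0b10001101) = 0b10110001; 0b10000110 ⊕ 0b10110001 = 0b00110111.
P5: S = E(K, 0b10110001) = 0b11010101; 0b00111101 ⊕ 0b11010101 = 0b11101000.

P1 = 0b01101100, P2 = 0b10010000, P3 = 0b00110010, P4 = 0b00110111, P5 = 0b11101000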